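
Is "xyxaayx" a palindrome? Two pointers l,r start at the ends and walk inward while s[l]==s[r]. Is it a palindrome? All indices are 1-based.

l=1 r=7: 'x'=='x', l++,r--
l=2 r=6: 'y'=='y', l++,r--
l=3 r=5: 'x'!='a', stop

not a palindrome (mismatch at 3,5)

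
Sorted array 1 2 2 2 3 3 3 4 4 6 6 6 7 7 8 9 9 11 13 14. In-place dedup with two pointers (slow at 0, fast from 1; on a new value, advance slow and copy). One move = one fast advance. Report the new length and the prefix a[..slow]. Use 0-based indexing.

length 11; prefix = [1, 2, 3, 4, 6, 7, 8, 9, 11, 13, 14]

slow=0 fast=1: a[fast]=2≠a[slow]=1 write a[1]=2, slow++,fast++
slow=1 fast=2: a[fast]=2=a[slow] dup, fast++
slow=1 fast=3: a[fast]=2=a[slow] dup, fast++
slow=1 fast=4: a[fast]=3≠a[slow]=2 write a[2]=3, slow++,fast++
slow=2 fast=5: a[fast]=3=a[slow] dup, fast++
slow=2 fast=6: a[fast]=3=a[slow] dup, fast++
slow=2 fast=7: a[fast]=4≠a[slow]=3 write a[3]=4, slow++,fast++
slow=3 fast=8: a[fast]=4=a[slow] dup, fast++
slow=3 fast=9: a[fast]=6≠a[slow]=4 write a[4]=6, slow++,fast++
slow=4 fast=10: a[fast]=6=a[slow] dup, fast++
slow=4 fast=11: a[fast]=6=a[slow] dup, fast++
slow=4 fast=12: a[fast]=7≠a[slow]=6 write a[5]=7, slow++,fast++
slow=5 fast=13: a[fast]=7=a[slow] dup, fast++
slow=5 fast=14: a[fast]=8≠a[slow]=7 write a[6]=8, slow++,fast++
slow=6 fast=15: a[fast]=9≠a[slow]=8 write a[7]=9, slow++,fast++
slow=7 fast=16: a[fast]=9=a[slow] dup, fast++
slow=7 fast=17: a[fast]=11≠a[slow]=9 write a[8]=11, slow++,fast++
slow=8 fast=18: a[fast]=13≠a[slow]=11 write a[9]=13, slow++,fast++
slow=9 fast=19: a[fast]=14≠a[slow]=13 write a[10]=14, slow++,fast++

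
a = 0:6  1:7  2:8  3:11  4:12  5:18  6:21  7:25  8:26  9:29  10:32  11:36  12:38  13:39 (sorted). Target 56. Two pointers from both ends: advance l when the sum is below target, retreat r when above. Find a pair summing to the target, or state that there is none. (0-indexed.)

(18, 38)

[0,13] 6+39=45 <56 → l++
[1,13] 7+39=46 <56 → l++
[2,13] 8+39=47 <56 → l++
[3,13] 11+39=50 <56 → l++
[4,13] 12+39=51 <56 → l++
[5,13] 18+39=57 >56 → r--
[5,12] 18+38=56 → found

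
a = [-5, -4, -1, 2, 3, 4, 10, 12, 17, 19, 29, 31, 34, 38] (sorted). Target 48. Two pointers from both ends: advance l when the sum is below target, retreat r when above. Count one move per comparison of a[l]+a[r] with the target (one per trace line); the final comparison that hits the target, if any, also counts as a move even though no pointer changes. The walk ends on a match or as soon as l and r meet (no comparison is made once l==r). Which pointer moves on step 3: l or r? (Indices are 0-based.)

l=0 r=13: -5+38=33 <48, l++
l=1 r=13: -4+38=34 <48, l++
l=2 r=13: -1+38=37 <48, l++

l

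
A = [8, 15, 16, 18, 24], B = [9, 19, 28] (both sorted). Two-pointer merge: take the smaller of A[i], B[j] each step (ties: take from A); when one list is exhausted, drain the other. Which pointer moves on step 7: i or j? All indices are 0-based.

i

i=0 j=0: A[i]=8<=B[j]=9 take 8, i++
i=1 j=0: A[i]=15>B[j]=9 take 9, j++
i=1 j=1: A[i]=15<=B[j]=19 take 15, i++
i=2 j=1: A[i]=16<=B[j]=19 take 16, i++
i=3 j=1: A[i]=18<=B[j]=19 take 18, i++
i=4 j=1: A[i]=24>B[j]=19 take 19, j++
i=4 j=2: A[i]=24<=B[j]=28 take 24, i++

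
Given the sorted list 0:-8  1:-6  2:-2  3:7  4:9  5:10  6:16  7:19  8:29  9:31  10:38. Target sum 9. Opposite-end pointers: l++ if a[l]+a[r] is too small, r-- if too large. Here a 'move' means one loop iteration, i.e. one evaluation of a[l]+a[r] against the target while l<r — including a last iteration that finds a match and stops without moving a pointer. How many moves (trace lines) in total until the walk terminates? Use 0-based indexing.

l=0 r=10: -8+38=30 >9, r--
l=0 r=9: -8+31=23 >9, r--
l=0 r=8: -8+29=21 >9, r--
l=0 r=7: -8+19=11 >9, r--
l=0 r=6: -8+16=8 <9, l++
l=1 r=6: -6+16=10 >9, r--
l=1 r=5: -6+10=4 <9, l++
l=2 r=5: -2+10=8 <9, l++
l=3 r=5: 7+10=17 >9, r--
l=3 r=4: 7+9=16 >9, r--

10 moves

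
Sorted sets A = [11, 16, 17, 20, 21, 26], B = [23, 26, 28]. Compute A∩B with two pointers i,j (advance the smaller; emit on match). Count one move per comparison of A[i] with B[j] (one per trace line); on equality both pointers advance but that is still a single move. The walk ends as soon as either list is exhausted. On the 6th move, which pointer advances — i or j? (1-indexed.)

i=1 j=1: 11<23, i++
i=2 j=1: 16<23, i++
i=3 j=1: 17<23, i++
i=4 j=1: 20<23, i++
i=5 j=1: 21<23, i++
i=6 j=1: 26>23, j++

j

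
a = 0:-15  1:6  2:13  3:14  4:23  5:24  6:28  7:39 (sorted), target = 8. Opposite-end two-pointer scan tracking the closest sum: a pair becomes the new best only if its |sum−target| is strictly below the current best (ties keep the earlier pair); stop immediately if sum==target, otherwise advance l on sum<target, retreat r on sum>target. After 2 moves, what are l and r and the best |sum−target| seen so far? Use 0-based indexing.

l=0 r=7: -15+39=24 d=16 *, r--
l=0 r=6: -15+28=13 d=5 *, r--

l=0, r=5, best |Δ|=5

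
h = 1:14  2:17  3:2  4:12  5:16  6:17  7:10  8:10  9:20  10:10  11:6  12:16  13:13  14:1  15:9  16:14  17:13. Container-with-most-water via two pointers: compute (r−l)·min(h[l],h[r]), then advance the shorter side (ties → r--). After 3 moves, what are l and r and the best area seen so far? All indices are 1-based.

l=1, r=14, best area=210

l=1 r=17: min(14,13)*16=208 best=208 *, r--
l=1 r=16: min(14,14)*15=210 best=210 *, r--
l=1 r=15: min(14,9)*14=126 best=210, r--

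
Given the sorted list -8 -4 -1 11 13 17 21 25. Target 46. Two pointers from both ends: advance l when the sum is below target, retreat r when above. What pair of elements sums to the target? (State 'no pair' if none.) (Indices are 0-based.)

[0,7] -8+25=17 <46 → l++
[1,7] -4+25=21 <46 → l++
[2,7] -1+25=24 <46 → l++
[3,7] 11+25=36 <46 → l++
[4,7] 13+25=38 <46 → l++
[5,7] 17+25=42 <46 → l++
[6,7] 21+25=46 → found

(21, 25)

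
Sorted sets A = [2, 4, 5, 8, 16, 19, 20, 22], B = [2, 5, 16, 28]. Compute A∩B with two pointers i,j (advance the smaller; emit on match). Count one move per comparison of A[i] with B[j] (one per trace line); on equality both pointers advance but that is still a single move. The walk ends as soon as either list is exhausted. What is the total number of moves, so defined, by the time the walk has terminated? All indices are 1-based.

i=1 j=1: 2==2 emit, i++,j++
i=2 j=2: 4<5, i++
i=3 j=2: 5==5 emit, i++,j++
i=4 j=3: 8<16, i++
i=5 j=3: 16==16 emit, i++,j++
i=6 j=4: 19<28, i++
i=7 j=4: 20<28, i++
i=8 j=4: 22<28, i++

8 moves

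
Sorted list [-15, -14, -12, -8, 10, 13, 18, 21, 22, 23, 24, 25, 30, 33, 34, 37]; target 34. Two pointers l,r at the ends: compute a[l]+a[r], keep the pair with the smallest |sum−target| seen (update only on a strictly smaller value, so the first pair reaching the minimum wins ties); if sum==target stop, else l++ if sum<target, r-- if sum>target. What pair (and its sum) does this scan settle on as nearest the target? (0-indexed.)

pair (10, 24) with sum 34 (|Δ|=0)

[0,15] -15+37=22 d=12 * → l++
[1,15] -14+37=23 d=11 * → l++
[2,15] -12+37=25 d=9 * → l++
[3,15] -8+37=29 d=5 * → l++
[4,15] 10+37=47 d=13 → r--
[4,14] 10+34=44 d=10 → r--
[4,13] 10+33=43 d=9 → r--
[4,12] 10+30=40 d=6 → r--
[4,11] 10+25=35 d=1 * → r--
[4,10] 10+24=34 d=0 * → stop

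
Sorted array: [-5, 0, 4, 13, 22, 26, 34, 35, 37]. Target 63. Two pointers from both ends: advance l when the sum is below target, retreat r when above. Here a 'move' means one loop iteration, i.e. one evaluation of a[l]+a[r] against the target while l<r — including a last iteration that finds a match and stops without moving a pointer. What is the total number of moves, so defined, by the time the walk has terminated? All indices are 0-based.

6 moves

[0,8] -5+37=32 <63 → l++
[1,8] 0+37=37 <63 → l++
[2,8] 4+37=41 <63 → l++
[3,8] 13+37=50 <63 → l++
[4,8] 22+37=59 <63 → l++
[5,8] 26+37=63 → found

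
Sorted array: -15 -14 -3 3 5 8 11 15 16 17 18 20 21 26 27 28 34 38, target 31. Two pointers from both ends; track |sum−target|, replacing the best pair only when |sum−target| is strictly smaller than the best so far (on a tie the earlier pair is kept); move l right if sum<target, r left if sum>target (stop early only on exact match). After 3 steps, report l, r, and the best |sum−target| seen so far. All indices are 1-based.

l=1 r=18: -15+38=23 d=8 *, l++
l=2 r=18: -14+38=24 d=7 *, l++
l=3 r=18: -3+38=35 d=4 *, r--

l=3, r=17, best |Δ|=4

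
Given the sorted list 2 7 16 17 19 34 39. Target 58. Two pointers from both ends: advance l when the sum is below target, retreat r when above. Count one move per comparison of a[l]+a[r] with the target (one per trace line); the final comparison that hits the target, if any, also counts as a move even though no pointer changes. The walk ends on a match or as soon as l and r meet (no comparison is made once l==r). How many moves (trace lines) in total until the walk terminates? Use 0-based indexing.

5 moves

[0,6] 2+39=41 <58 → l++
[1,6] 7+39=46 <58 → l++
[2,6] 16+39=55 <58 → l++
[3,6] 17+39=56 <58 → l++
[4,6] 19+39=58 → found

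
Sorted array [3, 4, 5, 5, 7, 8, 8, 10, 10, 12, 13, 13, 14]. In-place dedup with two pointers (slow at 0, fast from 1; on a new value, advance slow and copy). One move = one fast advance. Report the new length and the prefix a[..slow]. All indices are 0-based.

(s=0,f=1) a[fast]=4≠a[slow]=3 write a[1]=4 → slow++,fast++
(s=1,f=2) a[fast]=5≠a[slow]=4 write a[2]=5 → slow++,fast++
(s=2,f=3) a[fast]=5=a[slow] dup → fast++
(s=2,f=4) a[fast]=7≠a[slow]=5 write a[3]=7 → slow++,fast++
(s=3,f=5) a[fast]=8≠a[slow]=7 write a[4]=8 → slow++,fast++
(s=4,f=6) a[fast]=8=a[slow] dup → fast++
(s=4,f=7) a[fast]=10≠a[slow]=8 write a[5]=10 → slow++,fast++
(s=5,f=8) a[fast]=10=a[slow] dup → fast++
(s=5,f=9) a[fast]=12≠a[slow]=10 write a[6]=12 → slow++,fast++
(s=6,f=10) a[fast]=13≠a[slow]=12 write a[7]=13 → slow++,fast++
(s=7,f=11) a[fast]=13=a[slow] dup → fast++
(s=7,f=12) a[fast]=14≠a[slow]=13 write a[8]=14 → slow++,fast++

length 9; prefix = [3, 4, 5, 7, 8, 10, 12, 13, 14]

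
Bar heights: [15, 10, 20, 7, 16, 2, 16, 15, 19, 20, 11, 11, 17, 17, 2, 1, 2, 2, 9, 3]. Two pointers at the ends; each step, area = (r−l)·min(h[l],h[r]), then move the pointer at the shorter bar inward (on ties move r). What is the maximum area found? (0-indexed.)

l=0 r=19: min(15,3)*19=57 best=57 *, r--
l=0 r=18: min(15,9)*18=162 best=162 *, r--
l=0 r=17: min(15,2)*17=34 best=162, r--
l=0 r=16: min(15,2)*16=32 best=162, r--
l=0 r=15: min(15,1)*15=15 best=162, r--
l=0 r=14: min(15,2)*14=28 best=162, r--
l=0 r=13: min(15,17)*13=195 best=195 *, l++
l=1 r=13: min(10,17)*12=120 best=195, l++
l=2 r=13: min(20,17)*11=187 best=195, r--
l=2 r=12: min(20,17)*10=170 best=195, r--
l=2 r=11: min(20,11)*9=99 best=195, r--
l=2 r=10: min(20,11)*8=88 best=195, r--
l=2 r=9: min(20,20)*7=140 best=195, r--
l=2 r=8: min(20,19)*6=114 best=195, r--
l=2 r=7: min(20,15)*5=75 best=195, r--
l=2 r=6: min(20,16)*4=64 best=195, r--
l=2 r=5: min(20,2)*3=6 best=195, r--
l=2 r=4: min(20,16)*2=32 best=195, r--
l=2 r=3: min(20,7)*1=7 best=195, r--

max area = 195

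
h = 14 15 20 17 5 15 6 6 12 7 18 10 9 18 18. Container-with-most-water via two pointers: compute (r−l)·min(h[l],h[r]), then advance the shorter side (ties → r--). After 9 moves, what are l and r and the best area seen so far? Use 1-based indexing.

l=3, r=8, best area=216

l=1 r=15: min(14,18)*14=196 best=196 *, l++
l=2 r=15: min(15,18)*13=195 best=196, l++
l=3 r=15: min(20,18)*12=216 best=216 *, r--
l=3 r=14: min(20,18)*11=198 best=216, r--
l=3 r=13: min(20,9)*10=90 best=216, r--
l=3 r=12: min(20,10)*9=90 best=216, r--
l=3 r=11: min(20,18)*8=144 best=216, r--
l=3 r=10: min(20,7)*7=49 best=216, r--
l=3 r=9: min(20,12)*6=72 best=216, r--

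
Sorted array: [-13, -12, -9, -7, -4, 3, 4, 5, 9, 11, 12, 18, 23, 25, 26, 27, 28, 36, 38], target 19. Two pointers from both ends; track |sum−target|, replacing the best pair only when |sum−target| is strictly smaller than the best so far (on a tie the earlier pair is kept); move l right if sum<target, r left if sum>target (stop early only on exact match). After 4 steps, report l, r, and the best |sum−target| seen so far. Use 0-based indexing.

l=2, r=16, best |Δ|=3

l=0 r=18: -13+38=25 d=6 *, r--
l=0 r=17: -13+36=23 d=4 *, r--
l=0 r=16: -13+28=15 d=4, l++
l=1 r=16: -12+28=16 d=3 *, l++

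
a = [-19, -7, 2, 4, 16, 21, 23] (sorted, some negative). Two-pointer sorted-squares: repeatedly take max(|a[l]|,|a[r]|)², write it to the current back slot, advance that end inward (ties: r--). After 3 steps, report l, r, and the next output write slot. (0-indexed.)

[0,6] |-19|<=|23| out[6]=529 → r--
[0,5] |-19|<=|21| out[5]=441 → r--
[0,4] |-19|>|16| out[4]=361 → l++

l=1, r=4, next write slot=3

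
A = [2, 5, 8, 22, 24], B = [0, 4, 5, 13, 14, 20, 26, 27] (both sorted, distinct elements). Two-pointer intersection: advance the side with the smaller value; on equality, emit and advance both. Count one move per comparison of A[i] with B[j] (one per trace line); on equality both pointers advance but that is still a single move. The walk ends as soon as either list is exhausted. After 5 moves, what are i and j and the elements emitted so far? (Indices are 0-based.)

i=3, j=3, emitted=[5]

[i=0,j=0] 2>0 → j++
[i=0,j=1] 2<4 → i++
[i=1,j=1] 5>4 → j++
[i=1,j=2] 5==5 emit → i++,j++
[i=2,j=3] 8<13 → i++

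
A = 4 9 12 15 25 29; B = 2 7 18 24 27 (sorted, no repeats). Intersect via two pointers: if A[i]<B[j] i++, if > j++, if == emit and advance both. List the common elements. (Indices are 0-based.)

[i=0,j=0] 4>2 → j++
[i=0,j=1] 4<7 → i++
[i=1,j=1] 9>7 → j++
[i=1,j=2] 9<18 → i++
[i=2,j=2] 12<18 → i++
[i=3,j=2] 15<18 → i++
[i=4,j=2] 25>18 → j++
[i=4,j=3] 25>24 → j++
[i=4,j=4] 25<27 → i++
[i=5,j=4] 29>27 → j++

intersection = []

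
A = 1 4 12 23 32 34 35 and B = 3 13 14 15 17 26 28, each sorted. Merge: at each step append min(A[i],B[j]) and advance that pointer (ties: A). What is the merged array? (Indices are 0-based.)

[1, 3, 4, 12, 13, 14, 15, 17, 23, 26, 28, 32, 34, 35]

[i=0,j=0] A[i]=1<=B[j]=3 take 1 → i++
[i=1,j=0] A[i]=4>B[j]=3 take 3 → j++
[i=1,j=1] A[i]=4<=B[j]=13 take 4 → i++
[i=2,j=1] A[i]=12<=B[j]=13 take 12 → i++
[i=3,j=1] A[i]=23>B[j]=13 take 13 → j++
[i=3,j=2] A[i]=23>B[j]=14 take 14 → j++
[i=3,j=3] A[i]=23>B[j]=15 take 15 → j++
[i=3,j=4] A[i]=23>B[j]=17 take 17 → j++
[i=3,j=5] A[i]=23<=B[j]=26 take 23 → i++
[i=4,j=5] A[i]=32>B[j]=26 take 26 → j++
[i=4,j=6] A[i]=32>B[j]=28 take 28 → j++
[i=4,j=7] B done, take A[i]=32 → i++
[i=5,j=7] B done, take A[i]=34 → i++
[i=6,j=7] B done, take A[i]=35 → i++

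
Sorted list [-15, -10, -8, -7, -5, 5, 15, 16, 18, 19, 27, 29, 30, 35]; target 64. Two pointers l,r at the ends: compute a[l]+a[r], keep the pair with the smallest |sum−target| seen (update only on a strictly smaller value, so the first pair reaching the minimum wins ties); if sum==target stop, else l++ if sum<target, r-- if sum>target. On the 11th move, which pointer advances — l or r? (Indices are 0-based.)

[0,13] -15+35=20 d=44 * → l++
[1,13] -10+35=25 d=39 * → l++
[2,13] -8+35=27 d=37 * → l++
[3,13] -7+35=28 d=36 * → l++
[4,13] -5+35=30 d=34 * → l++
[5,13] 5+35=40 d=24 * → l++
[6,13] 15+35=50 d=14 * → l++
[7,13] 16+35=51 d=13 * → l++
[8,13] 18+35=53 d=11 * → l++
[9,13] 19+35=54 d=10 * → l++
[10,13] 27+35=62 d=2 * → l++

l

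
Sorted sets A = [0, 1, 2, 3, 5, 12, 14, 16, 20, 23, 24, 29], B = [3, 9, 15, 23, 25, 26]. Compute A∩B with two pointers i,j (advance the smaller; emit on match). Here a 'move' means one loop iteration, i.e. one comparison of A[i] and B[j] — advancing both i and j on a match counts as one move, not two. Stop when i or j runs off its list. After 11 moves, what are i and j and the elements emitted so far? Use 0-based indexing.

i=0 j=0: 0<3, i++
i=1 j=0: 1<3, i++
i=2 j=0: 2<3, i++
i=3 j=0: 3==3 emit, i++,j++
i=4 j=1: 5<9, i++
i=5 j=1: 12>9, j++
i=5 j=2: 12<15, i++
i=6 j=2: 14<15, i++
i=7 j=2: 16>15, j++
i=7 j=3: 16<23, i++
i=8 j=3: 20<23, i++

i=9, j=3, emitted=[3]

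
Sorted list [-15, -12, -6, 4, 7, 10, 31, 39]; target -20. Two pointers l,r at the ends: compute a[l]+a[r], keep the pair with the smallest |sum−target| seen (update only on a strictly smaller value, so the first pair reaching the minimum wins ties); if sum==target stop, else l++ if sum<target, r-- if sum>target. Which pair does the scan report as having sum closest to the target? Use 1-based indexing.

[1,8] -15+39=24 d=44 * → r--
[1,7] -15+31=16 d=36 * → r--
[1,6] -15+10=-5 d=15 * → r--
[1,5] -15+7=-8 d=12 * → r--
[1,4] -15+4=-11 d=9 * → r--
[1,3] -15+-6=-21 d=1 * → l++
[2,3] -12+-6=-18 d=2 → r--

pair (-15, -6) with sum -21 (|Δ|=1)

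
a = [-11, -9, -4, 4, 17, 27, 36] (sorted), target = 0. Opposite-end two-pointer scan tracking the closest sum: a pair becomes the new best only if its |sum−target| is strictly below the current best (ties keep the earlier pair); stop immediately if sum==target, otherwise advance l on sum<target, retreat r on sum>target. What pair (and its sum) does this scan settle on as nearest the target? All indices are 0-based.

l=0 r=6: -11+36=25 d=25 *, r--
l=0 r=5: -11+27=16 d=16 *, r--
l=0 r=4: -11+17=6 d=6 *, r--
l=0 r=3: -11+4=-7 d=7, l++
l=1 r=3: -9+4=-5 d=5 *, l++
l=2 r=3: -4+4=0 d=0 *, stop

pair (-4, 4) with sum 0 (|Δ|=0)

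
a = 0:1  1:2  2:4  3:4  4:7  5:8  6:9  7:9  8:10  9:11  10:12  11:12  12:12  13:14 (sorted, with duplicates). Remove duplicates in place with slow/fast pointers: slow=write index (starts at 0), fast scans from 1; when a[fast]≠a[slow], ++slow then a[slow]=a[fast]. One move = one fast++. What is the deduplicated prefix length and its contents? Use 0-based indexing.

slow=0 fast=1: a[fast]=2≠a[slow]=1 write a[1]=2, slow++,fast++
slow=1 fast=2: a[fast]=4≠a[slow]=2 write a[2]=4, slow++,fast++
slow=2 fast=3: a[fast]=4=a[slow] dup, fast++
slow=2 fast=4: a[fast]=7≠a[slow]=4 write a[3]=7, slow++,fast++
slow=3 fast=5: a[fast]=8≠a[slow]=7 write a[4]=8, slow++,fast++
slow=4 fast=6: a[fast]=9≠a[slow]=8 write a[5]=9, slow++,fast++
slow=5 fast=7: a[fast]=9=a[slow] dup, fast++
slow=5 fast=8: a[fast]=10≠a[slow]=9 write a[6]=10, slow++,fast++
slow=6 fast=9: a[fast]=11≠a[slow]=10 write a[7]=11, slow++,fast++
slow=7 fast=10: a[fast]=12≠a[slow]=11 write a[8]=12, slow++,fast++
slow=8 fast=11: a[fast]=12=a[slow] dup, fast++
slow=8 fast=12: a[fast]=12=a[slow] dup, fast++
slow=8 fast=13: a[fast]=14≠a[slow]=12 write a[9]=14, slow++,fast++

length 10; prefix = [1, 2, 4, 7, 8, 9, 10, 11, 12, 14]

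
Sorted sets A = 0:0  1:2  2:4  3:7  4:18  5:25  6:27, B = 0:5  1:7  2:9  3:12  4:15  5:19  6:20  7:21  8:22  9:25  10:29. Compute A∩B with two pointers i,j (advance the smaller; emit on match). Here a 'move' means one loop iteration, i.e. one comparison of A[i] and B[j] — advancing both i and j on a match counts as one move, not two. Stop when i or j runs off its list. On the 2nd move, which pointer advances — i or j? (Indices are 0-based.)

i=0 j=0: 0<5, i++
i=1 j=0: 2<5, i++

i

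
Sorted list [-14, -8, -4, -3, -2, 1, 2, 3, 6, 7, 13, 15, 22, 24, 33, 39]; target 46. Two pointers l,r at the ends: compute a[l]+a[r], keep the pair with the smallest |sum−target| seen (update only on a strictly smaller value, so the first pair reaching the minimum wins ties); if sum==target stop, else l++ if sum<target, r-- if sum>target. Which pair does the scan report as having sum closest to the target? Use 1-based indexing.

pair (7, 39) with sum 46 (|Δ|=0)

l=1 r=16: -14+39=25 d=21 *, l++
l=2 r=16: -8+39=31 d=15 *, l++
l=3 r=16: -4+39=35 d=11 *, l++
l=4 r=16: -3+39=36 d=10 *, l++
l=5 r=16: -2+39=37 d=9 *, l++
l=6 r=16: 1+39=40 d=6 *, l++
l=7 r=16: 2+39=41 d=5 *, l++
l=8 r=16: 3+39=42 d=4 *, l++
l=9 r=16: 6+39=45 d=1 *, l++
l=10 r=16: 7+39=46 d=0 *, stop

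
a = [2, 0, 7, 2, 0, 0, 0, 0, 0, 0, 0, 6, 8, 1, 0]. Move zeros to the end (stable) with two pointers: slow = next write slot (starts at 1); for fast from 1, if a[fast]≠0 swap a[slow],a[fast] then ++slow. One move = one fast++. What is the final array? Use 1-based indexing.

(s=1,f=1) a[fast]=2≠0 swap→a[1]=2 → slow++,fast++
(s=2,f=2) a[fast]=0 → fast++
(s=2,f=3) a[fast]=7≠0 swap→a[2]=7 → slow++,fast++
(s=3,f=4) a[fast]=2≠0 swap→a[3]=2 → slow++,fast++
(s=4,f=5) a[fast]=0 → fast++
(s=4,f=6) a[fast]=0 → fast++
(s=4,f=7) a[fast]=0 → fast++
(s=4,f=8) a[fast]=0 → fast++
(s=4,f=9) a[fast]=0 → fast++
(s=4,f=10) a[fast]=0 → fast++
(s=4,f=11) a[fast]=0 → fast++
(s=4,f=12) a[fast]=6≠0 swap→a[4]=6 → slow++,fast++
(s=5,f=13) a[fast]=8≠0 swap→a[5]=8 → slow++,fast++
(s=6,f=14) a[fast]=1≠0 swap→a[6]=1 → slow++,fast++
(s=7,f=15) a[fast]=0 → fast++

[2, 7, 2, 6, 8, 1, 0, 0, 0, 0, 0, 0, 0, 0, 0]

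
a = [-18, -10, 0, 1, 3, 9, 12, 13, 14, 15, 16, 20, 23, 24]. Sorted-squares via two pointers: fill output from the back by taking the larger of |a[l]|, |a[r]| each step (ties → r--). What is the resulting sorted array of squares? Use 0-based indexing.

l=0 r=13: |-18|<=|24| out[13]=576, r--
l=0 r=12: |-18|<=|23| out[12]=529, r--
l=0 r=11: |-18|<=|20| out[11]=400, r--
l=0 r=10: |-18|>|16| out[10]=324, l++
l=1 r=10: |-10|<=|16| out[9]=256, r--
l=1 r=9: |-10|<=|15| out[8]=225, r--
l=1 r=8: |-10|<=|14| out[7]=196, r--
l=1 r=7: |-10|<=|13| out[6]=169, r--
l=1 r=6: |-10|<=|12| out[5]=144, r--
l=1 r=5: |-10|>|9| out[4]=100, l++
l=2 r=5: |0|<=|9| out[3]=81, r--
l=2 r=4: |0|<=|3| out[2]=9, r--
l=2 r=3: |0|<=|1| out[1]=1, r--
l=2 r=2: |0|<=|0| out[0]=0, r--

[0, 1, 9, 81, 100, 144, 169, 196, 225, 256, 324, 400, 529, 576]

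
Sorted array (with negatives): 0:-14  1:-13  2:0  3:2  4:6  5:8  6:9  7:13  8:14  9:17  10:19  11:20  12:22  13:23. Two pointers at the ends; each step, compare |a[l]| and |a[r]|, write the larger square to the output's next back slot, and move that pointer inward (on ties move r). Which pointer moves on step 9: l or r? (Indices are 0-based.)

l

l=0 r=13: |-14|<=|23| out[13]=529, r--
l=0 r=12: |-14|<=|22| out[12]=484, r--
l=0 r=11: |-14|<=|20| out[11]=400, r--
l=0 r=10: |-14|<=|19| out[10]=361, r--
l=0 r=9: |-14|<=|17| out[9]=289, r--
l=0 r=8: |-14|<=|14| out[8]=196, r--
l=0 r=7: |-14|>|13| out[7]=196, l++
l=1 r=7: |-13|<=|13| out[6]=169, r--
l=1 r=6: |-13|>|9| out[5]=169, l++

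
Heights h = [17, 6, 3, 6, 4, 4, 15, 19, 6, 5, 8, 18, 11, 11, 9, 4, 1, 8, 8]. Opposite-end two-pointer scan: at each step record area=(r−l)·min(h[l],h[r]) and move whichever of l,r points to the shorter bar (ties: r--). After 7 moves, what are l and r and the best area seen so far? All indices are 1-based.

l=1 r=19: min(17,8)*18=144 best=144 *, r--
l=1 r=18: min(17,8)*17=136 best=144, r--
l=1 r=17: min(17,1)*16=16 best=144, r--
l=1 r=16: min(17,4)*15=60 best=144, r--
l=1 r=15: min(17,9)*14=126 best=144, r--
l=1 r=14: min(17,11)*13=143 best=144, r--
l=1 r=13: min(17,11)*12=132 best=144, r--

l=1, r=12, best area=144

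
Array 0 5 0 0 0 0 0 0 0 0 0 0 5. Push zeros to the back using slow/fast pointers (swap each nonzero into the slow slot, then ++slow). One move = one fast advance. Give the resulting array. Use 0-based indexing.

slow=0 fast=0: a[fast]=0, fast++
slow=0 fast=1: a[fast]=5≠0 swap→a[0]=5, slow++,fast++
slow=1 fast=2: a[fast]=0, fast++
slow=1 fast=3: a[fast]=0, fast++
slow=1 fast=4: a[fast]=0, fast++
slow=1 fast=5: a[fast]=0, fast++
slow=1 fast=6: a[fast]=0, fast++
slow=1 fast=7: a[fast]=0, fast++
slow=1 fast=8: a[fast]=0, fast++
slow=1 fast=9: a[fast]=0, fast++
slow=1 fast=10: a[fast]=0, fast++
slow=1 fast=11: a[fast]=0, fast++
slow=1 fast=12: a[fast]=5≠0 swap→a[1]=5, slow++,fast++

[5, 5, 0, 0, 0, 0, 0, 0, 0, 0, 0, 0, 0]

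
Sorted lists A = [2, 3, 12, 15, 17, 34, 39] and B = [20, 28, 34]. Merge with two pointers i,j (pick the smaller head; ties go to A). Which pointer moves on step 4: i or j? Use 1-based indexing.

i=1 j=1: A[i]=2<=B[j]=20 take 2, i++
i=2 j=1: A[i]=3<=B[j]=20 take 3, i++
i=3 j=1: A[i]=12<=B[j]=20 take 12, i++
i=4 j=1: A[i]=15<=B[j]=20 take 15, i++

i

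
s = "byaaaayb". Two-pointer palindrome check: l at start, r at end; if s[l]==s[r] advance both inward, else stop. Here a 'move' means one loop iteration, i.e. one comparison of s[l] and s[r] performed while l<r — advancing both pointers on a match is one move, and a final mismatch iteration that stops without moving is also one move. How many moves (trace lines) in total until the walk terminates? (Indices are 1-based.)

4 moves

[1,8] 'b'=='b' → l++,r--
[2,7] 'y'=='y' → l++,r--
[3,6] 'a'=='a' → l++,r--
[4,5] 'a'=='a' → l++,r--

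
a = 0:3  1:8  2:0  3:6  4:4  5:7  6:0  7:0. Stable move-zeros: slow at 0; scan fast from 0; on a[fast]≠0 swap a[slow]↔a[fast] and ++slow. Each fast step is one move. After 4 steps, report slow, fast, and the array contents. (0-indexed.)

slow=3, fast=4, a=[3, 8, 6, 0, 4, 7, 0, 0]

(s=0,f=0) a[fast]=3≠0 swap→a[0]=3 → slow++,fast++
(s=1,f=1) a[fast]=8≠0 swap→a[1]=8 → slow++,fast++
(s=2,f=2) a[fast]=0 → fast++
(s=2,f=3) a[fast]=6≠0 swap→a[2]=6 → slow++,fast++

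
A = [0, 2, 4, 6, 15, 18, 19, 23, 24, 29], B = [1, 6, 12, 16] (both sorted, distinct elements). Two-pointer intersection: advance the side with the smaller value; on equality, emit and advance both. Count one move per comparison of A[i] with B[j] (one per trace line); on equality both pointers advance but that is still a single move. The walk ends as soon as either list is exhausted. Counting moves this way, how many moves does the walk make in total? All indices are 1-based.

[i=1,j=1] 0<1 → i++
[i=2,j=1] 2>1 → j++
[i=2,j=2] 2<6 → i++
[i=3,j=2] 4<6 → i++
[i=4,j=2] 6==6 emit → i++,j++
[i=5,j=3] 15>12 → j++
[i=5,j=4] 15<16 → i++
[i=6,j=4] 18>16 → j++

8 moves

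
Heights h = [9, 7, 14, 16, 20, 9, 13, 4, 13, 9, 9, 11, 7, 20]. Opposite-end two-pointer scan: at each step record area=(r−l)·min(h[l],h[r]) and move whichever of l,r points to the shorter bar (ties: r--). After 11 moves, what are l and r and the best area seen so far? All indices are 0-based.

l=4, r=6, best area=180

[0,13] min(9,20)*13=117 best=117 * → l++
[1,13] min(7,20)*12=84 best=117 → l++
[2,13] min(14,20)*11=154 best=154 * → l++
[3,13] min(16,20)*10=160 best=160 * → l++
[4,13] min(20,20)*9=180 best=180 * → r--
[4,12] min(20,7)*8=56 best=180 → r--
[4,11] min(20,11)*7=77 best=180 → r--
[4,10] min(20,9)*6=54 best=180 → r--
[4,9] min(20,9)*5=45 best=180 → r--
[4,8] min(20,13)*4=52 best=180 → r--
[4,7] min(20,4)*3=12 best=180 → r--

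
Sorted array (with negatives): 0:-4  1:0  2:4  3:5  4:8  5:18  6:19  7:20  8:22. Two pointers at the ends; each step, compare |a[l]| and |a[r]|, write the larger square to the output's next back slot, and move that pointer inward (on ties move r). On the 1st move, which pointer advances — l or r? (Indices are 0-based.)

r

[0,8] |-4|<=|22| out[8]=484 → r--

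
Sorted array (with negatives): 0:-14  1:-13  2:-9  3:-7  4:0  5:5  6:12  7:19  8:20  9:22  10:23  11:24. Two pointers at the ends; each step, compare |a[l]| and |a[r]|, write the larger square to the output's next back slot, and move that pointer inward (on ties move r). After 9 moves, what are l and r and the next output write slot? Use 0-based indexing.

l=3, r=5, next write slot=2

[0,11] |-14|<=|24| out[11]=576 → r--
[0,10] |-14|<=|23| out[10]=529 → r--
[0,9] |-14|<=|22| out[9]=484 → r--
[0,8] |-14|<=|20| out[8]=400 → r--
[0,7] |-14|<=|19| out[7]=361 → r--
[0,6] |-14|>|12| out[6]=196 → l++
[1,6] |-13|>|12| out[5]=169 → l++
[2,6] |-9|<=|12| out[4]=144 → r--
[2,5] |-9|>|5| out[3]=81 → l++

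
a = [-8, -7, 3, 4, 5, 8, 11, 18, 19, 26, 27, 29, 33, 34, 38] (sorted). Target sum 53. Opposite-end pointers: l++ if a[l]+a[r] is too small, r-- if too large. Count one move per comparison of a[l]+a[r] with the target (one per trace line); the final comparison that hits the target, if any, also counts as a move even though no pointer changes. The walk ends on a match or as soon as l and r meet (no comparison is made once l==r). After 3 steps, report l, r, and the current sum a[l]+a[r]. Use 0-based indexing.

[0,14] -8+38=30 <53 → l++
[1,14] -7+38=31 <53 → l++
[2,14] 3+38=41 <53 → l++

l=3, r=14, sum=42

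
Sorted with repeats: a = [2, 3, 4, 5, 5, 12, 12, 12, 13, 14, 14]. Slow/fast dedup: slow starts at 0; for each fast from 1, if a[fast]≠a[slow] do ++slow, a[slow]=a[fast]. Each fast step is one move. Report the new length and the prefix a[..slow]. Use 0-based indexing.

length 7; prefix = [2, 3, 4, 5, 12, 13, 14]

(s=0,f=1) a[fast]=3≠a[slow]=2 write a[1]=3 → slow++,fast++
(s=1,f=2) a[fast]=4≠a[slow]=3 write a[2]=4 → slow++,fast++
(s=2,f=3) a[fast]=5≠a[slow]=4 write a[3]=5 → slow++,fast++
(s=3,f=4) a[fast]=5=a[slow] dup → fast++
(s=3,f=5) a[fast]=12≠a[slow]=5 write a[4]=12 → slow++,fast++
(s=4,f=6) a[fast]=12=a[slow] dup → fast++
(s=4,f=7) a[fast]=12=a[slow] dup → fast++
(s=4,f=8) a[fast]=13≠a[slow]=12 write a[5]=13 → slow++,fast++
(s=5,f=9) a[fast]=14≠a[slow]=13 write a[6]=14 → slow++,fast++
(s=6,f=10) a[fast]=14=a[slow] dup → fast++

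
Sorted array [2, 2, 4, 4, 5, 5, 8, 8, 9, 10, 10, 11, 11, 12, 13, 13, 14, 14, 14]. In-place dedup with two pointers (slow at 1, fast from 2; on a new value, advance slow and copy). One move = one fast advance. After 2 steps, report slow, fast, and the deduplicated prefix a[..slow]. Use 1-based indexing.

slow=2, fast=4, prefix=[2, 4]

slow=1 fast=2: a[fast]=2=a[slow] dup, fast++
slow=1 fast=3: a[fast]=4≠a[slow]=2 write a[2]=4, slow++,fast++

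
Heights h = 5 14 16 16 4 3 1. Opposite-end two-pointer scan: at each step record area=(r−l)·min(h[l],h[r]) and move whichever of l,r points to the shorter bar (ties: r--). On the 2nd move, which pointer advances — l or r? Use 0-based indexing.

[0,6] min(5,1)*6=6 best=6 * → r--
[0,5] min(5,3)*5=15 best=15 * → r--

r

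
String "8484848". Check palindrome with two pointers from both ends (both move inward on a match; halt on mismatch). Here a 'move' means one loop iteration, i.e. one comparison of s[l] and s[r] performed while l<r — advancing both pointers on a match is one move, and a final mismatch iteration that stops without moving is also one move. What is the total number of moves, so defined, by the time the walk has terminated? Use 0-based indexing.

l=0 r=6: '8'=='8', l++,r--
l=1 r=5: '4'=='4', l++,r--
l=2 r=4: '8'=='8', l++,r--

3 moves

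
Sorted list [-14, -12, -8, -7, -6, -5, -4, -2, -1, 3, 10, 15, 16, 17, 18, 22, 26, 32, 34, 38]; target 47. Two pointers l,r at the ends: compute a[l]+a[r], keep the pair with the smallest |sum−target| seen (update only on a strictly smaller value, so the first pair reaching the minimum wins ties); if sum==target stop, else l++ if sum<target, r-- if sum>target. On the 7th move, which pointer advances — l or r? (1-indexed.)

l

[1,20] -14+38=24 d=23 * → l++
[2,20] -12+38=26 d=21 * → l++
[3,20] -8+38=30 d=17 * → l++
[4,20] -7+38=31 d=16 * → l++
[5,20] -6+38=32 d=15 * → l++
[6,20] -5+38=33 d=14 * → l++
[7,20] -4+38=34 d=13 * → l++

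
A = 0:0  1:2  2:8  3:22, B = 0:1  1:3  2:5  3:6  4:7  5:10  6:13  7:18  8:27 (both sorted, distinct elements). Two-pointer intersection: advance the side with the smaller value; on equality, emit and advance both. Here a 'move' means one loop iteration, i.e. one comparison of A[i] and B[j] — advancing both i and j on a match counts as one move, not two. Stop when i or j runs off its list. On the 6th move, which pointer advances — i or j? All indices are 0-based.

i=0 j=0: 0<1, i++
i=1 j=0: 2>1, j++
i=1 j=1: 2<3, i++
i=2 j=1: 8>3, j++
i=2 j=2: 8>5, j++
i=2 j=3: 8>6, j++

j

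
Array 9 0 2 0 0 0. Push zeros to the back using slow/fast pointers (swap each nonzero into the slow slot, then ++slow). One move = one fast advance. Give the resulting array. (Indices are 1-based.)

(s=1,f=1) a[fast]=9≠0 swap→a[1]=9 → slow++,fast++
(s=2,f=2) a[fast]=0 → fast++
(s=2,f=3) a[fast]=2≠0 swap→a[2]=2 → slow++,fast++
(s=3,f=4) a[fast]=0 → fast++
(s=3,f=5) a[fast]=0 → fast++
(s=3,f=6) a[fast]=0 → fast++

[9, 2, 0, 0, 0, 0]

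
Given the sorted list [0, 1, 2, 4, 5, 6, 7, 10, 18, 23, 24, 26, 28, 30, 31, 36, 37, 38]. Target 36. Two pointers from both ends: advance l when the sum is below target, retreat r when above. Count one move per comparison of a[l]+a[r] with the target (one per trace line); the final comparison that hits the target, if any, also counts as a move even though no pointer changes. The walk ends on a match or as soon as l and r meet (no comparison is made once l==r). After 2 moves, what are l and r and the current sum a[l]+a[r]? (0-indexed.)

[0,17] 0+38=38 >36 → r--
[0,16] 0+37=37 >36 → r--

l=0, r=15, sum=36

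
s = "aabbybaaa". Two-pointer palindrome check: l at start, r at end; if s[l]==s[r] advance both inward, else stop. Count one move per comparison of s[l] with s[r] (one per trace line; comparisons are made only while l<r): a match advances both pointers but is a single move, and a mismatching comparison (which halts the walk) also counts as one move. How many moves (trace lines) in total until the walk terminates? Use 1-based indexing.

l=1 r=9: 'a'=='a', l++,r--
l=2 r=8: 'a'=='a', l++,r--
l=3 r=7: 'b'!='a', stop

3 moves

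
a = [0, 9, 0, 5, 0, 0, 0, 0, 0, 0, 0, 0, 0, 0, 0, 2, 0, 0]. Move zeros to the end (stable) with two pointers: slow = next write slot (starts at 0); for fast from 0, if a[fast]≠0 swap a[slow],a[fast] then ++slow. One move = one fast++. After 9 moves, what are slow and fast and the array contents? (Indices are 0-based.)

slow=0 fast=0: a[fast]=0, fast++
slow=0 fast=1: a[fast]=9≠0 swap→a[0]=9, slow++,fast++
slow=1 fast=2: a[fast]=0, fast++
slow=1 fast=3: a[fast]=5≠0 swap→a[1]=5, slow++,fast++
slow=2 fast=4: a[fast]=0, fast++
slow=2 fast=5: a[fast]=0, fast++
slow=2 fast=6: a[fast]=0, fast++
slow=2 fast=7: a[fast]=0, fast++
slow=2 fast=8: a[fast]=0, fast++

slow=2, fast=9, a=[9, 5, 0, 0, 0, 0, 0, 0, 0, 0, 0, 0, 0, 0, 0, 2, 0, 0]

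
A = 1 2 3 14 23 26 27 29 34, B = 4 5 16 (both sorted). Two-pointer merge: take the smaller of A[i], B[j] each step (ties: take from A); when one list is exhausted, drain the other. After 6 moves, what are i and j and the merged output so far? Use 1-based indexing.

i=5, j=3, merged so far=[1, 2, 3, 4, 5, 14]

i=1 j=1: A[i]=1<=B[j]=4 take 1, i++
i=2 j=1: A[i]=2<=B[j]=4 take 2, i++
i=3 j=1: A[i]=3<=B[j]=4 take 3, i++
i=4 j=1: A[i]=14>B[j]=4 take 4, j++
i=4 j=2: A[i]=14>B[j]=5 take 5, j++
i=4 j=3: A[i]=14<=B[j]=16 take 14, i++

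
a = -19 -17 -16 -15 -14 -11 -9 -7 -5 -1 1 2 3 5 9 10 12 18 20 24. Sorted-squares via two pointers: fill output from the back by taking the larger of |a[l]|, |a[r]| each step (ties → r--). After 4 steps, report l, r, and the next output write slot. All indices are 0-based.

l=1, r=16, next write slot=15

l=0 r=19: |-19|<=|24| out[19]=576, r--
l=0 r=18: |-19|<=|20| out[18]=400, r--
l=0 r=17: |-19|>|18| out[17]=361, l++
l=1 r=17: |-17|<=|18| out[16]=324, r--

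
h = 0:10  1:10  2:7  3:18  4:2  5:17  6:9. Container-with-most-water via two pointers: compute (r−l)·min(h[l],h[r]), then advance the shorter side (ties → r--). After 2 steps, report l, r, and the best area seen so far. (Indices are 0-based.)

l=0 r=6: min(10,9)*6=54 best=54 *, r--
l=0 r=5: min(10,17)*5=50 best=54, l++

l=1, r=5, best area=54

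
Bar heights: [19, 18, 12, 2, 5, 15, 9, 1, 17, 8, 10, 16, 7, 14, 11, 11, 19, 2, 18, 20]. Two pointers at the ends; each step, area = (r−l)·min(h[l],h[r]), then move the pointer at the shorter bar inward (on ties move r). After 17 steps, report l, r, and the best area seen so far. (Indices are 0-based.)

[0,19] min(19,20)*19=361 best=361 * → l++
[1,19] min(18,20)*18=324 best=361 → l++
[2,19] min(12,20)*17=204 best=361 → l++
[3,19] min(2,20)*16=32 best=361 → l++
[4,19] min(5,20)*15=75 best=361 → l++
[5,19] min(15,20)*14=210 best=361 → l++
[6,19] min(9,20)*13=117 best=361 → l++
[7,19] min(1,20)*12=12 best=361 → l++
[8,19] min(17,20)*11=187 best=361 → l++
[9,19] min(8,20)*10=80 best=361 → l++
[10,19] min(10,20)*9=90 best=361 → l++
[11,19] min(16,20)*8=128 best=361 → l++
[12,19] min(7,20)*7=49 best=361 → l++
[13,19] min(14,20)*6=84 best=361 → l++
[14,19] min(11,20)*5=55 best=361 → l++
[15,19] min(11,20)*4=44 best=361 → l++
[16,19] min(19,20)*3=57 best=361 → l++

l=17, r=19, best area=361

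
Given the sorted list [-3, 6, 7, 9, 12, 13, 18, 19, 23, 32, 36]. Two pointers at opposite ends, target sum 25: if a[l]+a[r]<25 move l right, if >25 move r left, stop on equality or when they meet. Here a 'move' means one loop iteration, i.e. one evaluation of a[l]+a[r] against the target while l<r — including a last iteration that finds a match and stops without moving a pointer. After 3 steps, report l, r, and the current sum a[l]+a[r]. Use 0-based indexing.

l=1, r=8, sum=29

[0,10] -3+36=33 >25 → r--
[0,9] -3+32=29 >25 → r--
[0,8] -3+23=20 <25 → l++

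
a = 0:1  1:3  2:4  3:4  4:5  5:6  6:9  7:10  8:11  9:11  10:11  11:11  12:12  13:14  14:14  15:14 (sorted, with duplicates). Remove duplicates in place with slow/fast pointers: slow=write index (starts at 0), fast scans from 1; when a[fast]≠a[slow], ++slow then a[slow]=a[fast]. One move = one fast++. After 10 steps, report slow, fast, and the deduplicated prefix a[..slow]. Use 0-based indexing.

slow=7, fast=11, prefix=[1, 3, 4, 5, 6, 9, 10, 11]

slow=0 fast=1: a[fast]=3≠a[slow]=1 write a[1]=3, slow++,fast++
slow=1 fast=2: a[fast]=4≠a[slow]=3 write a[2]=4, slow++,fast++
slow=2 fast=3: a[fast]=4=a[slow] dup, fast++
slow=2 fast=4: a[fast]=5≠a[slow]=4 write a[3]=5, slow++,fast++
slow=3 fast=5: a[fast]=6≠a[slow]=5 write a[4]=6, slow++,fast++
slow=4 fast=6: a[fast]=9≠a[slow]=6 write a[5]=9, slow++,fast++
slow=5 fast=7: a[fast]=10≠a[slow]=9 write a[6]=10, slow++,fast++
slow=6 fast=8: a[fast]=11≠a[slow]=10 write a[7]=11, slow++,fast++
slow=7 fast=9: a[fast]=11=a[slow] dup, fast++
slow=7 fast=10: a[fast]=11=a[slow] dup, fast++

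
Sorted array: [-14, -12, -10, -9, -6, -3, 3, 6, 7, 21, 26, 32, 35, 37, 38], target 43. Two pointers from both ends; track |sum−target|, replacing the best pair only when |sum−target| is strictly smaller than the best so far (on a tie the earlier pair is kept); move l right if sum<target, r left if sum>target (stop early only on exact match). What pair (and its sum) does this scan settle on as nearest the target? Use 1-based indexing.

pair (6, 37) with sum 43 (|Δ|=0)

[1,15] -14+38=24 d=19 * → l++
[2,15] -12+38=26 d=17 * → l++
[3,15] -10+38=28 d=15 * → l++
[4,15] -9+38=29 d=14 * → l++
[5,15] -6+38=32 d=11 * → l++
[6,15] -3+38=35 d=8 * → l++
[7,15] 3+38=41 d=2 * → l++
[8,15] 6+38=44 d=1 * → r--
[8,14] 6+37=43 d=0 * → stop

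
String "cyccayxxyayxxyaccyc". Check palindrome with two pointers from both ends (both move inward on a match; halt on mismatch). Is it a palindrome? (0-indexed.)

palindrome

l=0 r=18: 'c'=='c', l++,r--
l=1 r=17: 'y'=='y', l++,r--
l=2 r=16: 'c'=='c', l++,r--
l=3 r=15: 'c'=='c', l++,r--
l=4 r=14: 'a'=='a', l++,r--
l=5 r=13: 'y'=='y', l++,r--
l=6 r=12: 'x'=='x', l++,r--
l=7 r=11: 'x'=='x', l++,r--
l=8 r=10: 'y'=='y', l++,r--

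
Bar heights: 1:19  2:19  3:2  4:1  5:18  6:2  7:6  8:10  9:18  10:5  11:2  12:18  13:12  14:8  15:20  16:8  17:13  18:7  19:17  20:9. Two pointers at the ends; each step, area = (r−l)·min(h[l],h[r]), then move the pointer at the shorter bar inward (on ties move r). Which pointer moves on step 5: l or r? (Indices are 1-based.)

l=1 r=20: min(19,9)*19=171 best=171 *, r--
l=1 r=19: min(19,17)*18=306 best=306 *, r--
l=1 r=18: min(19,7)*17=119 best=306, r--
l=1 r=17: min(19,13)*16=208 best=306, r--
l=1 r=16: min(19,8)*15=120 best=306, r--

r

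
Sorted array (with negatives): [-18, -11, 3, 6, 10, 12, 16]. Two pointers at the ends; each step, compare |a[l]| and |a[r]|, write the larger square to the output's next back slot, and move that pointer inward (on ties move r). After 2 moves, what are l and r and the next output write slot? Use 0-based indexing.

l=1, r=5, next write slot=4

l=0 r=6: |-18|>|16| out[6]=324, l++
l=1 r=6: |-11|<=|16| out[5]=256, r--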